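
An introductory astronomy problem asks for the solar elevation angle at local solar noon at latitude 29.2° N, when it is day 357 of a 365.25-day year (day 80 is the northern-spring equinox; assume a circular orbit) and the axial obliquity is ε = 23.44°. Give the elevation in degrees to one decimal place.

Solar longitude: λ_s = 360° × (357 − 80)/365.25 = 273.018°.
sin δ = sin 23.44° × sin 273.018° = -0.39724, so δ = -23.406°.
At local noon the hour angle is zero, so the zenith angle equals |φ − δ| = |+29.2° − (-23.406°)| = 52.606°.
Elevation = 90° − 52.606° = 37.4°.

37.4°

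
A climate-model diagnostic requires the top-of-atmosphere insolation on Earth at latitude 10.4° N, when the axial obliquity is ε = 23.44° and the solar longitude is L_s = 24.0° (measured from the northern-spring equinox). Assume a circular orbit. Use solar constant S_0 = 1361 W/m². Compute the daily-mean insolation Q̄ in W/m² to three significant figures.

Solar declination: sin δ = sin ε · sin L_s = sin 23.44° × sin 24.0° = 0.16180, so δ = +9.311°.
cos h₀ = −tan(+10.4°) tan(+9.311°) = -0.0301, h₀ = 1.6009 rad.
Bracket: h₀ sin ϕ sin δ + cos ϕ cos δ sin h₀ = 1.6009×0.18052×0.16180 + 0.98357×0.98682×0.99955 = 0.046759 + 0.970170 = 1.016929.
Q̄ = (S_0/π) × [bracket] = (1361/π) × 1.016929 = 440.6 W/m².

Q̄ ≈ 441 W/m²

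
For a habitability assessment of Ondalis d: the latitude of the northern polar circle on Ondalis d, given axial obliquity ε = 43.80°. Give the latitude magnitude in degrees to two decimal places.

46.20°

The polar circle is the lowest latitude that experiences at least one full rotation of continuous daylight at the northern-summer solstice; it lies at |φ| = 90° − ε = 90° − 43.80° = 46.20°.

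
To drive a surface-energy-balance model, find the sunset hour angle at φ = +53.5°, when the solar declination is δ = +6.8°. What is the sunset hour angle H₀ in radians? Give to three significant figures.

H₀ = 1.73 rad

cos H₀ = −tan φ · tan δ = −tan(+53.5°) × tan(+6.800°) = -0.1611, so H₀ = 1.7326 rad = 99.27°.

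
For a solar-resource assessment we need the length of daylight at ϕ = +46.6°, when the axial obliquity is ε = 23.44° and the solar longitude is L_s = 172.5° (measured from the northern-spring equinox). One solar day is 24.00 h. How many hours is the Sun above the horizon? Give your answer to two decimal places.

12.42 h

Solar declination: sin δ = sin ε · sin L_s = sin 23.44° × sin 172.5° = 0.05192, so δ = +2.976°.
cos h₀ = −tan ϕ · tan δ = −tan(+46.6°) × tan(+2.976°) = -0.0550, so h₀ = 1.6258 rad = 93.15°.
Daylight = 2h₀/(2π) × 24.00 h = (1.6258/π) × 24.00 = 12.42 h.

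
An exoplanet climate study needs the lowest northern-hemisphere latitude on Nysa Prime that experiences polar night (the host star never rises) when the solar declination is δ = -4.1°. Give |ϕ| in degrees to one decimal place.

Polar night requires cos h₀ = −tan ϕ tan δ ≥ 1, i.e. tan ϕ tan δ ≤ −1.
The boundary is |tan ϕ| · |tan δ| = 1, so |ϕ| = 90° − |δ| = 90° − 4.1° = 85.9° in the northern hemisphere.

|ϕ| = 85.9°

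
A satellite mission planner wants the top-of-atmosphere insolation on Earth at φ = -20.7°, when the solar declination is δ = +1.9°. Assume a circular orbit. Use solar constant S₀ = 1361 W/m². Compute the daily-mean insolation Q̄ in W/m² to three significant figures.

cos H₀ = −tan(-20.7°) tan(+1.900°) = 0.0125, H₀ = 1.5583 rad.
Bracket: H₀ sin φ sin δ + cos φ cos δ sin H₀ = 1.5583×-0.35347×0.03316 + 0.93544×0.99945×0.99992 = -0.018265 + 0.934851 = 0.916586.
Q̄ = (S₀/π) × [bracket] = (1361/π) × 0.916586 = 397.1 W/m².

Q̄ ≈ 397 W/m²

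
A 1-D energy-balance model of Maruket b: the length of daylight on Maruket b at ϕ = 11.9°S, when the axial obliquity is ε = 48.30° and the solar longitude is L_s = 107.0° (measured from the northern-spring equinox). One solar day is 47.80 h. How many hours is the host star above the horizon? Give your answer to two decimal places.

Solar declination: sin δ = sin ε · sin L_s = sin 48.30° × sin 107.0° = 0.71401, so δ = +45.562°.
cos h₀ = −tan ϕ · tan δ = −tan(-11.9°) × tan(+45.562°) = 0.2149, so h₀ = 1.3542 rad = 77.59°.
Daylight = 2h₀/(2π) × 47.80 h = (1.3542/π) × 47.80 = 20.60 h.

20.60 h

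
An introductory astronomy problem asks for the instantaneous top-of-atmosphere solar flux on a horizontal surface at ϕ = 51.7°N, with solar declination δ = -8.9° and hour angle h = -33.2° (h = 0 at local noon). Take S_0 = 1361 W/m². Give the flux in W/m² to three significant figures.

cos θ_z = sin ϕ sin δ + cos ϕ cos δ cos h = -0.121413 + 0.512365 = 0.390952.
Flux = S_0 · cos θ_z = 1361 × 0.390952 = 532.1 W/m².

532 W/m²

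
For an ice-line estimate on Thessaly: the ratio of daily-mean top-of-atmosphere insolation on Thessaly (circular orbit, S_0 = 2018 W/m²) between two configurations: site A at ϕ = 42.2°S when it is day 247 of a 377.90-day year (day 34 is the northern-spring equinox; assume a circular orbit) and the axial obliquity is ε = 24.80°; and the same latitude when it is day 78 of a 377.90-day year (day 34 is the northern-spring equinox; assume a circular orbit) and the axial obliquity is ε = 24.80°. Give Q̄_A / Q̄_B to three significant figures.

— Configuration A (ϕ=-42.2°):
Solar longitude: L_s = 360° × (247 − 34)/377.90 = 202.911°.
sin δ = sin 24.80° × sin 202.911° = -0.16329, so δ = -9.398°.
cos h₀ = −tan(-42.2°) tan(-9.398°) = -0.1501, h₀ = 1.7214 rad.
Bracket: h₀ sin ϕ sin δ + cos ϕ cos δ sin h₀ = 1.7214×-0.67172×-0.16329 + 0.74080×0.98658×0.98867 = 0.188812 + 0.722578 = 0.911390.
Q̄ = (S_0/π) × [bracket] = (2018/π) × 0.911390 = 585.43 W/m².
— Configuration B (ϕ=-42.2°):
Solar longitude: L_s = 360° × (78 − 34)/377.90 = 41.916°.
sin δ = sin 24.80° × sin 41.916° = 0.28021, so δ = +16.273°.
cos h₀ = −tan(-42.2°) tan(+16.273°) = 0.2647, h₀ = 1.3029 rad.
Bracket: h₀ sin ϕ sin δ + cos ϕ cos δ sin h₀ = 1.3029×-0.67172×0.28021 + 0.74080×0.95994×0.96434 = -0.245235 + 0.685765 = 0.440530.
Q̄ = (S_0/π) × [bracket] = (2018/π) × 0.440530 = 282.97 W/m².
Ratio Q̄_A / Q̄_B = 585.43 / 282.97 = 2.069.

Q̄_A / Q̄_B ≈ 2.07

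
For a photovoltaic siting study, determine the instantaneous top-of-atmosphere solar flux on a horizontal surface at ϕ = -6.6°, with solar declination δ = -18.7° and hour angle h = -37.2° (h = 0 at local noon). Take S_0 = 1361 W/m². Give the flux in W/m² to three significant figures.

1.07e+03 W/m²

cos θ_z = sin ϕ sin δ + cos ϕ cos δ cos h = 0.036850 + 0.749481 = 0.786331.
Flux = S_0 · cos θ_z = 1361 × 0.786331 = 1070 W/m².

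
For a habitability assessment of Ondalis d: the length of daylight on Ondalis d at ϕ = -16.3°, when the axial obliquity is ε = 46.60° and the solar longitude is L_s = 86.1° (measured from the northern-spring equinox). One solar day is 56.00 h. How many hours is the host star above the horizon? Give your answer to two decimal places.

Solar declination: sin δ = sin ε · sin L_s = sin 46.60° × sin 86.1° = 0.72489, so δ = +46.460°.
cos h₀ = −tan ϕ · tan δ = −tan(-16.3°) × tan(+46.460°) = 0.3077, so h₀ = 1.2580 rad = 72.08°.
Daylight = 2h₀/(2π) × 56.00 h = (1.2580/π) × 56.00 = 22.42 h.

22.42 h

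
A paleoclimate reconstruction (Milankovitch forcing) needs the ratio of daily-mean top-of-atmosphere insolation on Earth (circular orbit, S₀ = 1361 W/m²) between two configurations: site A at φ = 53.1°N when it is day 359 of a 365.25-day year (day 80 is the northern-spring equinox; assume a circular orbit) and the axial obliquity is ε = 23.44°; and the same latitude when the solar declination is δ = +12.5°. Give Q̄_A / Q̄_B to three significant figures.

— Configuration A (φ=+53.1°):
Solar longitude: λ_s = 360° × (359 − 80)/365.25 = 274.990°.
sin δ = sin 23.44° × sin 274.990° = -0.39628, so δ = -23.346°.
cos H₀ = −tan(+53.1°) tan(-23.346°) = 0.5749, H₀ = 0.9584 rad.
Bracket: H₀ sin φ sin δ + cos φ cos δ sin H₀ = 0.9584×0.79968×-0.39628 + 0.60042×0.91813×0.81825 = -0.303714 + 0.451071 = 0.147357.
Q̄ = (S₀/π) × [bracket] = (1361/π) × 0.147357 = 63.838 W/m².
— Configuration B (φ=+53.1°):
cos H₀ = −tan(+53.1°) tan(+12.500°) = -0.2953, H₀ = 1.8705 rad.
Bracket: H₀ sin φ sin δ + cos φ cos δ sin H₀ = 1.8705×0.79968×0.21644 + 0.60042×0.97630×0.95541 = 0.323751 + 0.560052 = 0.883803.
Q̄ = (S₀/π) × [bracket] = (1361/π) × 0.883803 = 382.88 W/m².
Ratio Q̄_A / Q̄_B = 63.838 / 382.88 = 0.1667.

Q̄_A / Q̄_B ≈ 0.167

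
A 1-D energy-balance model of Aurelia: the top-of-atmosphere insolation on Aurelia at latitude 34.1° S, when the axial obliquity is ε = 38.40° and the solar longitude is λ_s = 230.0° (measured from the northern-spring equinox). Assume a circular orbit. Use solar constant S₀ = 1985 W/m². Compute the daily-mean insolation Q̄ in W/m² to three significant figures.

Solar declination: sin δ = sin ε · sin λ_s = sin 38.40° × sin 230.0° = -0.47583, so δ = -28.413°.
cos H₀ = −tan(-34.1°) tan(-28.413°) = -0.3663, H₀ = 1.9458 rad.
Bracket: H₀ sin φ sin δ + cos φ cos δ sin H₀ = 1.9458×-0.56064×-0.47583 + 0.82806×0.87954×0.93050 = 0.519080 + 0.677694 = 1.196774.
Q̄ = (S₀/π) × [bracket] = (1985/π) × 1.196774 = 756.2 W/m².

Q̄ ≈ 756 W/m²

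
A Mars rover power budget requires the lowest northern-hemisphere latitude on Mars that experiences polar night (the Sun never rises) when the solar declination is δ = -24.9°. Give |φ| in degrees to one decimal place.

|φ| = 65.1°

Polar night requires cos H₀ = −tan φ tan δ ≥ 1, i.e. tan φ tan δ ≤ −1.
The boundary is |tan φ| · |tan δ| = 1, so |φ| = 90° − |δ| = 90° − 24.9° = 65.1° in the northern hemisphere.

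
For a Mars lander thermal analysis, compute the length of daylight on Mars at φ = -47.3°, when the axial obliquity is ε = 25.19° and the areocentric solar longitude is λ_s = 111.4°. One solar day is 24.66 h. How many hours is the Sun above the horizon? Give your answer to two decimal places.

8.51 h

sin δ = sin 25.19° × sin 111.4° = 0.39628, so δ = +23.346°.
cos H₀ = −tan φ · tan δ = −tan(-47.3°) × tan(+23.346°) = 0.4677, so H₀ = 1.0841 rad = 62.11°.
Daylight = 2H₀/(2π) × 24.66 h = (1.0841/π) × 24.66 = 8.51 h.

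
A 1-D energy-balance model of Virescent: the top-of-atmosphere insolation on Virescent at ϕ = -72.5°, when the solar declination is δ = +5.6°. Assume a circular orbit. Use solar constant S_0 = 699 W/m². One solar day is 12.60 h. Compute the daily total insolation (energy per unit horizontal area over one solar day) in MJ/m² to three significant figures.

1.69 MJ/m²

cos h₀ = −tan(-72.5°) tan(+5.600°) = 0.3110, h₀ = 1.2546 rad.
Bracket: h₀ sin ϕ sin δ + cos ϕ cos δ sin h₀ = 1.2546×-0.95372×0.09758 + 0.30071×0.99523×0.95042 = -0.116758 + 0.284438 = 0.167680.
Q̄ = (S_0/π) × [bracket] = (699/π) × 0.167680 = 37.309 W/m².
Daily total = Q̄ × 12.60 h × 3600 s/h = 37.309 × 12.60 × 3600 / 10⁶ = 1.692 MJ/m².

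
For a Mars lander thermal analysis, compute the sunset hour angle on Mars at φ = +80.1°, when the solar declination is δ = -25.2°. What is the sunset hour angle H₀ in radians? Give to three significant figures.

cos H₀ = −tan φ · tan δ = 2.6962 ≥ 1, so the Sun never rises (polar night) and H₀ = 0.

H₀ = 0.00 rad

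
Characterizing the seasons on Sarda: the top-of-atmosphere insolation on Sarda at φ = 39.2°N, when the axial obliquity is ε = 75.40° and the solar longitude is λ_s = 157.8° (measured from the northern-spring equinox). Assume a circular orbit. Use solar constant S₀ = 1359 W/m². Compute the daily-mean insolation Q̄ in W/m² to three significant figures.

Q̄ ≈ 485 W/m²

Solar declination: sin δ = sin ε · sin λ_s = sin 75.40° × sin 157.8° = 0.36564, so δ = +21.447°.
cos H₀ = −tan(+39.2°) tan(+21.447°) = -0.3204, H₀ = 1.8969 rad.
Bracket: H₀ sin φ sin δ + cos φ cos δ sin H₀ = 1.8969×0.63203×0.36564 + 0.77494×0.93076×0.94728 = 0.438365 + 0.683257 = 1.121622.
Q̄ = (S₀/π) × [bracket] = (1359/π) × 1.121622 = 485.2 W/m².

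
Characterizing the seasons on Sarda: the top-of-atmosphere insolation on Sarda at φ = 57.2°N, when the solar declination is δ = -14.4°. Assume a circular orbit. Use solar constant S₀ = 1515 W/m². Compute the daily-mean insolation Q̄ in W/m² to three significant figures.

Q̄ ≈ 115 W/m²

cos H₀ = −tan(+57.2°) tan(-14.400°) = 0.3984, H₀ = 1.1610 rad.
Bracket: H₀ sin φ sin δ + cos φ cos δ sin H₀ = 1.1610×0.84057×-0.24869 + 0.54171×0.96858×0.91721 = -0.242697 + 0.481250 = 0.238553.
Q̄ = (S₀/π) × [bracket] = (1515/π) × 0.238553 = 115.0 W/m².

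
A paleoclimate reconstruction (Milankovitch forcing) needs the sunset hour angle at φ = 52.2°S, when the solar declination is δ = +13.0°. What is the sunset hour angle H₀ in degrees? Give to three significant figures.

cos H₀ = −tan φ · tan δ = −tan(-52.2°) × tan(+13.000°) = 0.2976, so H₀ = 1.2686 rad = 72.68°.

H₀ = 72.7°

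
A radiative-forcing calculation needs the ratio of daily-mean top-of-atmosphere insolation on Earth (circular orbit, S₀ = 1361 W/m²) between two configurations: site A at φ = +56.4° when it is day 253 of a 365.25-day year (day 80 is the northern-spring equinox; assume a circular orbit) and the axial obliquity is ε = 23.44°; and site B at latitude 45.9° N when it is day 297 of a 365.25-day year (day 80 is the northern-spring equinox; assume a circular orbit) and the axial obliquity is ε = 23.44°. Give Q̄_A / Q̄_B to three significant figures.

Q̄_A / Q̄_B ≈ 1.43

— Configuration A (φ=+56.4°):
Solar longitude: λ_s = 360° × (253 − 80)/365.25 = 170.513°.
sin δ = sin 23.44° × sin 170.513° = 0.06556, so δ = +3.759°.
cos H₀ = −tan(+56.4°) tan(+3.759°) = -0.0989, H₀ = 1.6699 rad.
Bracket: H₀ sin φ sin δ + cos φ cos δ sin H₀ = 1.6699×0.83292×0.06556 + 0.55339×0.99785×0.99510 = 0.091187 + 0.549494 = 0.640681.
Q̄ = (S₀/π) × [bracket] = (1361/π) × 0.640681 = 277.56 W/m².
— Configuration B (φ=+45.9°):
Solar longitude: λ_s = 360° × (297 − 80)/365.25 = 213.881°.
sin δ = sin 23.44° × sin 213.881° = -0.22175, so δ = -12.812°.
cos H₀ = −tan(+45.9°) tan(-12.812°) = 0.2347, H₀ = 1.3339 rad.
Bracket: H₀ sin φ sin δ + cos φ cos δ sin H₀ = 1.3339×0.71813×-0.22175 + 0.69591×0.97510×0.97207 = -0.212417 + 0.659629 = 0.447212.
Q̄ = (S₀/π) × [bracket] = (1361/π) × 0.447212 = 193.74 W/m².
Ratio Q̄_A / Q̄_B = 277.56 / 193.74 = 1.433.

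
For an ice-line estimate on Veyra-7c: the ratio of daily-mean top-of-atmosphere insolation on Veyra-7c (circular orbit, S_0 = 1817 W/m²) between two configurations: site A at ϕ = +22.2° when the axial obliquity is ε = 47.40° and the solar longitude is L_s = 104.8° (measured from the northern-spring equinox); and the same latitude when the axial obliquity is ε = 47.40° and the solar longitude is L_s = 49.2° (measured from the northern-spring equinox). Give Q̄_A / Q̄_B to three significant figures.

Q̄_A / Q̄_B ≈ 1.00

— Configuration A (ϕ=+22.2°):
Solar declination: sin δ = sin ε · sin L_s = sin 47.40° × sin 104.8° = 0.71168, so δ = +45.371°.
cos h₀ = −tan(+22.2°) tan(+45.371°) = -0.4134, h₀ = 1.9970 rad.
Bracket: h₀ sin ϕ sin δ + cos ϕ cos δ sin h₀ = 1.9970×0.37784×0.71168 + 0.92587×0.70251×0.91054 = 0.536996 + 0.592245 = 1.129241.
Q̄ = (S_0/π) × [bracket] = (1817/π) × 1.129241 = 653.12 W/m².
— Configuration B (ϕ=+22.2°):
Solar declination: sin δ = sin ε · sin L_s = sin 47.40° × sin 49.2° = 0.55722, so δ = +33.864°.
cos h₀ = −tan(+22.2°) tan(+33.864°) = -0.2739, h₀ = 1.8482 rad.
Bracket: h₀ sin ϕ sin δ + cos ϕ cos δ sin h₀ = 1.8482×0.37784×0.55722 + 0.92587×0.83036×0.96177 = 0.389120 + 0.739414 = 1.128534.
Q̄ = (S_0/π) × [bracket] = (1817/π) × 1.128534 = 652.71 W/m².
Ratio Q̄_A / Q̄_B = 653.12 / 652.71 = 1.001.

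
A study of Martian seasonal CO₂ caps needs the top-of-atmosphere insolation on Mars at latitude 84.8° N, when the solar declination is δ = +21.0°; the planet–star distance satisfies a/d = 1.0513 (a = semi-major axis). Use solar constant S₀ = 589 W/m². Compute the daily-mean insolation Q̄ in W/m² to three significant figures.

Q̄ ≈ 232 W/m²

cos H₀ = −tan(+84.8°) tan(+21.000°) = -4.2180 ≤ −1 ⇒ polar day, H₀ = π.
Bracket: H₀ sin φ sin δ + cos φ cos δ sin H₀ = 3.1416×0.99588×0.35837 + 0.09063×0.93358×0.00000 = 1.121217 + 0.000000 = 1.121217.
Inverse-square distance factor (a/d)² = 1.0513² = 1.105232.
Q̄ = (S₀/π) × 1.105232 × [bracket] = (589/π) × 1.105232 × 1.121217 = 232.3 W/m².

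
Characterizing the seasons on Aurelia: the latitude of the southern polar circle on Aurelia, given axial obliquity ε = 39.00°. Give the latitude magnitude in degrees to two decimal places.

51.00°

The polar circle is the lowest latitude that experiences at least one full rotation of continuous darkness at the northern-summer solstice; it lies at |ϕ| = 90° − ε = 90° − 39.00° = 51.00°.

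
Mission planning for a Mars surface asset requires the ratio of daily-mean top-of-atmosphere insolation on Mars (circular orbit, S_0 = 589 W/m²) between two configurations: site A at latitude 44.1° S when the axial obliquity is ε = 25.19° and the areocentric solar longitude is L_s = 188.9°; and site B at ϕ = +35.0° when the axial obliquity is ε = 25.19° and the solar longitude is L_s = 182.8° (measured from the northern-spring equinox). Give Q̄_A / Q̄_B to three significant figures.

Q̄_A / Q̄_B ≈ 0.987

— Configuration A (ϕ=-44.1°):
sin δ = sin 25.19° × sin 188.9° = -0.06585, so δ = -3.776°.
cos h₀ = −tan(-44.1°) tan(-3.776°) = -0.0639, h₀ = 1.6348 rad.
Bracket: h₀ sin ϕ sin δ + cos ϕ cos δ sin h₀ = 1.6348×-0.69591×-0.06585 + 0.71813×0.99783×0.99795 = 0.074916 + 0.715103 = 0.790019.
Q̄ = (S_0/π) × [bracket] = (589/π) × 0.790019 = 148.12 W/m².
— Configuration B (ϕ=+35.0°):
Solar declination: sin δ = sin ε · sin L_s = sin 25.19° × sin 182.8° = -0.02079, so δ = -1.191°.
cos h₀ = −tan(+35.0°) tan(-1.191°) = 0.0146, h₀ = 1.5562 rad.
Bracket: h₀ sin ϕ sin δ + cos ϕ cos δ sin h₀ = 1.5562×0.57358×-0.02079 + 0.81915×0.99978×0.99989 = -0.018557 + 0.818880 = 0.800323.
Q̄ = (S_0/π) × [bracket] = (589/π) × 0.800323 = 150.05 W/m².
Ratio Q̄_A / Q̄_B = 148.12 / 150.05 = 0.9871.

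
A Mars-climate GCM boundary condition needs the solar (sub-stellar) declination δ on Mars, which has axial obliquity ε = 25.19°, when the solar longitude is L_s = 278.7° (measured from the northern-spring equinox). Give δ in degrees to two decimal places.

δ = -24.88°

sin δ = sin ε · sin L_s = sin 25.19° × sin 278.7° = -0.420724.
δ = arcsin(-0.420724) = -24.88°.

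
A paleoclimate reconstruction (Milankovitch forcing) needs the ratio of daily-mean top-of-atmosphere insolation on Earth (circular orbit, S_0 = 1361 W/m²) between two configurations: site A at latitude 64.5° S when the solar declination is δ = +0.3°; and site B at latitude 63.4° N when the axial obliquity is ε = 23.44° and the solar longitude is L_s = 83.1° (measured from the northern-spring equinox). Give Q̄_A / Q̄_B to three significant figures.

— Configuration A (ϕ=-64.5°):
cos h₀ = −tan(-64.5°) tan(+0.300°) = 0.0110, h₀ = 1.5598 rad.
Bracket: h₀ sin ϕ sin δ + cos ϕ cos δ sin h₀ = 1.5598×-0.90259×0.00524 + 0.43051×0.99999×0.99994 = -0.007377 + 0.430480 = 0.423103.
Q̄ = (S_0/π) × [bracket] = (1361/π) × 0.423103 = 183.30 W/m².
— Configuration B (ϕ=+63.4°):
Solar declination: sin δ = sin ε · sin L_s = sin 23.44° × sin 83.1° = 0.39491, so δ = +23.260°.
cos h₀ = −tan(+63.4°) tan(+23.260°) = -0.8584, h₀ = 2.6029 rad.
Bracket: h₀ sin ϕ sin δ + cos ϕ cos δ sin h₀ = 2.6029×0.89415×0.39491 + 0.44776×0.91872×0.51301 = 0.919107 + 0.211035 = 1.130142.
Q̄ = (S_0/π) × [bracket] = (1361/π) × 1.130142 = 489.60 W/m².
Ratio Q̄_A / Q̄_B = 183.30 / 489.60 = 0.3744.

Q̄_A / Q̄_B ≈ 0.374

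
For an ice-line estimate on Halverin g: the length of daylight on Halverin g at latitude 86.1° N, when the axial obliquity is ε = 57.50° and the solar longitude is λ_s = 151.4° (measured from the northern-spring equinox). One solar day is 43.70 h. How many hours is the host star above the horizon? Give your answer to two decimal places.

43.70 h

Solar declination: sin δ = sin ε · sin λ_s = sin 57.50° × sin 151.4° = 0.40372, so δ = +23.811°.
Sunrise equation: cos H₀ = −tan φ · tan δ = -6.4730 ≤ −1, so the host star never sets (polar day) and H₀ = π.
Daylight = 2H₀/(2π) × 43.70 h = (3.1416/π) × 43.70 = 43.70 h.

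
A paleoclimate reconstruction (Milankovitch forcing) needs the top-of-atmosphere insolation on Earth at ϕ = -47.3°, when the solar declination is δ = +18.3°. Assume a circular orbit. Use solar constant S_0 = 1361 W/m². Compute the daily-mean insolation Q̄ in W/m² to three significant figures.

cos h₀ = −tan(-47.3°) tan(+18.300°) = 0.3584, h₀ = 1.2042 rad.
Bracket: h₀ sin ϕ sin δ + cos ϕ cos δ sin h₀ = 1.2042×-0.73491×0.31399 + 0.67816×0.94943×0.93357 = -0.277874 + 0.601093 = 0.323219.
Q̄ = (S_0/π) × [bracket] = (1361/π) × 0.323219 = 140.0 W/m².

Q̄ ≈ 140 W/m²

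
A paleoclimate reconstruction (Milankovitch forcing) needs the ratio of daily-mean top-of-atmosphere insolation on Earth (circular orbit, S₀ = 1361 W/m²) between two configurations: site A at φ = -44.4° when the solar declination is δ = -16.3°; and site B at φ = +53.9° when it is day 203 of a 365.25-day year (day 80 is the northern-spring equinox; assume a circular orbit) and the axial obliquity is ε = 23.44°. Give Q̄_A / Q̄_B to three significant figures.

— Configuration A (φ=-44.4°):
cos H₀ = −tan(-44.4°) tan(-16.300°) = -0.2864, H₀ = 1.8612 rad.
Bracket: H₀ sin φ sin δ + cos φ cos δ sin H₀ = 1.8612×-0.69966×-0.28067 + 0.71447×0.95981×0.95812 = 0.365490 + 0.657036 = 1.022526.
Q̄ = (S₀/π) × [bracket] = (1361/π) × 1.022526 = 442.98 W/m².
— Configuration B (φ=+53.9°):
Solar longitude: λ_s = 360° × (203 − 80)/365.25 = 121.232°.
sin δ = sin 23.44° × sin 121.232° = 0.34014, so δ = +19.885°.
cos H₀ = −tan(+53.9°) tan(+19.885°) = -0.4960, H₀ = 2.0898 rad.
Bracket: H₀ sin φ sin δ + cos φ cos δ sin H₀ = 2.0898×0.80799×0.34014 + 0.58920×0.94038×0.86831 = 0.574339 + 0.481106 = 1.055445.
Q̄ = (S₀/π) × [bracket] = (1361/π) × 1.055445 = 457.24 W/m².
Ratio Q̄_A / Q̄_B = 442.98 / 457.24 = 0.9688.

Q̄_A / Q̄_B ≈ 0.969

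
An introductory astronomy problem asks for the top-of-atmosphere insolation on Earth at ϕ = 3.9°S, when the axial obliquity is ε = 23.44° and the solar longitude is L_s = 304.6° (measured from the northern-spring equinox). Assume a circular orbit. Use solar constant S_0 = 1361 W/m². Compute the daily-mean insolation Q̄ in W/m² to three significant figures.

Q̄ ≈ 424 W/m²

Solar declination: sin δ = sin ε · sin L_s = sin 23.44° × sin 304.6° = -0.32743, so δ = -19.113°.
cos h₀ = −tan(-3.9°) tan(-19.113°) = -0.0236, h₀ = 1.5944 rad.
Bracket: h₀ sin ϕ sin δ + cos ϕ cos δ sin h₀ = 1.5944×-0.06802×-0.32743 + 0.99768×0.94487×0.99972 = 0.035510 + 0.942414 = 0.977924.
Q̄ = (S_0/π) × [bracket] = (1361/π) × 0.977924 = 423.7 W/m².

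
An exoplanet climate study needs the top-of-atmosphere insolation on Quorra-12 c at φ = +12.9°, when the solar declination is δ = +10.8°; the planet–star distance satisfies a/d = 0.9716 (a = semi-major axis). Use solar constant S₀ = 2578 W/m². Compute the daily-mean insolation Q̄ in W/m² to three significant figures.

cos H₀ = −tan(+12.9°) tan(+10.800°) = -0.0437, H₀ = 1.6145 rad.
Bracket: H₀ sin φ sin δ + cos φ cos δ sin H₀ = 1.6145×0.22325×0.18738 + 0.97476×0.98229×0.99905 = 0.067539 + 0.956587 = 1.024126.
Inverse-square distance factor (a/d)² = 0.9716² = 0.944007.
Q̄ = (S₀/π) × 0.944007 × [bracket] = (2578/π) × 0.944007 × 1.024126 = 793.3 W/m².

Q̄ ≈ 793 W/m²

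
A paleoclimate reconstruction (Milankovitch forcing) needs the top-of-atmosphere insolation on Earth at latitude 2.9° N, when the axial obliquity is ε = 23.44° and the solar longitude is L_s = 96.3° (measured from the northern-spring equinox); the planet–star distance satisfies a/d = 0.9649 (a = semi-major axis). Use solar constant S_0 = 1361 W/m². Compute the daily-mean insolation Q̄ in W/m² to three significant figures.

Q̄ ≈ 383 W/m²

Solar declination: sin δ = sin ε · sin L_s = sin 23.44° × sin 96.3° = 0.39539, so δ = +23.290°.
cos h₀ = −tan(+2.9°) tan(+23.290°) = -0.0218, h₀ = 1.5926 rad.
Bracket: h₀ sin ϕ sin δ + cos ϕ cos δ sin h₀ = 1.5926×0.05059×0.39539 + 0.99872×0.91851×0.99976 = 0.031856 + 0.917114 = 0.948970.
Inverse-square distance factor (a/d)² = 0.9649² = 0.931032.
Q̄ = (S_0/π) × 0.931032 × [bracket] = (1361/π) × 0.931032 × 0.948970 = 382.8 W/m².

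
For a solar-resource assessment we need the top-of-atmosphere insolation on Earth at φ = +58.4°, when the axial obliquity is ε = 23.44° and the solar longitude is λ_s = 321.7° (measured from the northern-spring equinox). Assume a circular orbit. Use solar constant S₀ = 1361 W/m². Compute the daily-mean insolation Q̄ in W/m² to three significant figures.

Q̄ ≈ 96.2 W/m²

Solar declination: sin δ = sin ε · sin λ_s = sin 23.44° × sin 321.7° = -0.24654, so δ = -14.273°.
cos H₀ = −tan(+58.4°) tan(-14.273°) = 0.4135, H₀ = 1.1445 rad.
Bracket: H₀ sin φ sin δ + cos φ cos δ sin H₀ = 1.1445×0.85173×-0.24654 + 0.52399×0.96913×0.91050 = -0.240328 + 0.462365 = 0.222037.
Q̄ = (S₀/π) × [bracket] = (1361/π) × 0.222037 = 96.19 W/m².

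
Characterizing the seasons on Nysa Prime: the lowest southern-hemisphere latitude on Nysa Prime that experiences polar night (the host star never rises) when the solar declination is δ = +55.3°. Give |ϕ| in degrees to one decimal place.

|ϕ| = 34.7°

Polar night requires cos h₀ = −tan ϕ tan δ ≥ 1, i.e. tan ϕ tan δ ≤ −1.
The boundary is |tan ϕ| · |tan δ| = 1, so |ϕ| = 90° − |δ| = 90° − 55.3° = 34.7° in the southern hemisphere.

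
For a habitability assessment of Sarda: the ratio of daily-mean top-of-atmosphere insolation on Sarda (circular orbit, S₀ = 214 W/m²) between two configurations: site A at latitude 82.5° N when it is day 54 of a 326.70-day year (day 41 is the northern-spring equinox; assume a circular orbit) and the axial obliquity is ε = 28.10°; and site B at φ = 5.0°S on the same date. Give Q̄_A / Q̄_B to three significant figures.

Q̄_A / Q̄_B ≈ 0.377

— Configuration A (φ=+82.5°):
Solar longitude: λ_s = 360° × (54 − 41)/326.70 = 14.325°.
sin δ = sin 28.10° × sin 14.325° = 0.11654, so δ = +6.692°.
cos H₀ = −tan(+82.5°) tan(+6.692°) = -0.8913, H₀ = 2.6709 rad.
Bracket: H₀ sin φ sin δ + cos φ cos δ sin H₀ = 2.6709×0.99144×0.11654 + 0.13053×0.99319×0.45346 = 0.308602 + 0.058787 = 0.367389.
Q̄ = (S₀/π) × [bracket] = (214/π) × 0.367389 = 25.026 W/m².
— Configuration B (φ=-5.0°):
cos H₀ = −tan(-5.0°) tan(+6.692°) = 0.0103, H₀ = 1.5605 rad.
Bracket: H₀ sin φ sin δ + cos φ cos δ sin H₀ = 1.5605×-0.08716×0.11654 + 0.99619×0.99319×0.99995 = -0.015851 + 0.989356 = 0.973505.
Q̄ = (S₀/π) × [bracket] = (214/π) × 0.973505 = 66.314 W/m².
Ratio Q̄_A / Q̄_B = 25.026 / 66.314 = 0.3774.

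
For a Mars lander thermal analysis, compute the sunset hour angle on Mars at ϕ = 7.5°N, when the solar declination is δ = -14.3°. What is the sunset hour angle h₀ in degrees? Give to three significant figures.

cos h₀ = −tan ϕ · tan δ = −tan(+7.5°) × tan(-14.300°) = 0.0336, so h₀ = 1.5372 rad = 88.08°.

h₀ = 88.1°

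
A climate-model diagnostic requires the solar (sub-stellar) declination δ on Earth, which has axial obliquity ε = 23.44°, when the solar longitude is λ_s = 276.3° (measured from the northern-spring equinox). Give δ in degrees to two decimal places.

sin δ = sin ε · sin λ_s = sin 23.44° × sin 276.3° = -0.395386.
δ = arcsin(-0.395386) = -23.29°.

δ = -23.29°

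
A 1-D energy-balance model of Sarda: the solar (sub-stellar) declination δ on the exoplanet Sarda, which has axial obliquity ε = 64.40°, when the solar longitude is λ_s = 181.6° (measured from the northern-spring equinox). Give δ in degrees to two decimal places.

δ = -1.44°

sin δ = sin ε · sin λ_s = sin 64.40° × sin 181.6° = -0.025181.
δ = arcsin(-0.025181) = -1.44°.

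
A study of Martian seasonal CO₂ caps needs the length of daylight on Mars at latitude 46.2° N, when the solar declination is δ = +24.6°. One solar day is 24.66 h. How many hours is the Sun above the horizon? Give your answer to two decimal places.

16.24 h

cos H₀ = −tan φ · tan δ = −tan(+46.2°) × tan(+24.600°) = -0.4774, so H₀ = 2.0685 rad = 118.52°.
Daylight = 2H₀/(2π) × 24.66 h = (2.0685/π) × 24.66 = 16.24 h.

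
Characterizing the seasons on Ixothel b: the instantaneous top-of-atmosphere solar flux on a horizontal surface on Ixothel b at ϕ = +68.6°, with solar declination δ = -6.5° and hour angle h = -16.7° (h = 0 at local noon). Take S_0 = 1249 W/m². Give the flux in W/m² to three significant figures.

cos θ_z = sin ϕ sin δ + cos ϕ cos δ cos h = -0.105399 + 0.347241 = 0.241842.
Flux = S_0 · cos θ_z = 1249 × 0.241842 = 302.1 W/m².

302 W/m²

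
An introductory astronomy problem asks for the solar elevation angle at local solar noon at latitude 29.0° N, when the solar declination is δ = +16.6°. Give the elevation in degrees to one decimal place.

77.6°

At local noon the hour angle is zero, so the zenith angle equals |φ − δ| = |+29.0° − (+16.600°)| = 12.400°.
Elevation = 90° − 12.400° = 77.6°.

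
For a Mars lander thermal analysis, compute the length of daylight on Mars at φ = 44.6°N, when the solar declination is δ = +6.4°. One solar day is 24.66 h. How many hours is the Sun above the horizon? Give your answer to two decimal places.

13.20 h

cos H₀ = −tan φ · tan δ = −tan(+44.6°) × tan(+6.400°) = -0.1106, so H₀ = 1.6816 rad = 96.35°.
Daylight = 2H₀/(2π) × 24.66 h = (1.6816/π) × 24.66 = 13.20 h.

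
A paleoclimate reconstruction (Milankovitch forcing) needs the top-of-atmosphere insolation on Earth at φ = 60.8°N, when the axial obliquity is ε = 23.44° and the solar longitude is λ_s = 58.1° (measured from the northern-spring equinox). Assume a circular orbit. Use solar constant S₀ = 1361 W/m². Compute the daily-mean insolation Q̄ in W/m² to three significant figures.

Solar declination: sin δ = sin ε · sin λ_s = sin 23.44° × sin 58.1° = 0.33771, so δ = +19.737°.
cos H₀ = −tan(+60.8°) tan(+19.737°) = -0.6420, H₀ = 2.2679 rad.
Bracket: H₀ sin φ sin δ + cos φ cos δ sin H₀ = 2.2679×0.87292×0.33771 + 0.48786×0.94125×0.76672 = 0.668563 + 0.352076 = 1.020639.
Q̄ = (S₀/π) × [bracket] = (1361/π) × 1.020639 = 442.2 W/m².

Q̄ ≈ 442 W/m²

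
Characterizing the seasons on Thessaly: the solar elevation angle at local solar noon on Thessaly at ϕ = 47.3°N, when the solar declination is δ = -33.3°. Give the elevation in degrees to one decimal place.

9.4°

At local noon the hour angle is zero, so the zenith angle equals |ϕ − δ| = |+47.3° − (-33.300°)| = 80.600°.
Elevation = 90° − 80.600° = 9.4°.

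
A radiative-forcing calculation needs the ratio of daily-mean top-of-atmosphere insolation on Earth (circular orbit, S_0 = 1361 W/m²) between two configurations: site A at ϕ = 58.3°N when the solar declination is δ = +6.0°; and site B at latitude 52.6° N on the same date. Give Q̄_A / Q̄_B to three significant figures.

— Configuration A (ϕ=+58.3°):
cos h₀ = −tan(+58.3°) tan(+6.000°) = -0.1702, h₀ = 1.7418 rad.
Bracket: h₀ sin ϕ sin δ + cos ϕ cos δ sin h₀ = 1.7418×0.85081×0.10453 + 0.52547×0.99452×0.98541 = 0.154907 + 0.514966 = 0.669873.
Q̄ = (S_0/π) × [bracket] = (1361/π) × 0.669873 = 290.20 W/m².
— Configuration B (ϕ=+52.6°):
cos h₀ = −tan(+52.6°) tan(+6.000°) = -0.1375, h₀ = 1.7087 rad.
Bracket: h₀ sin ϕ sin δ + cos ϕ cos δ sin h₀ = 1.7087×0.79441×0.10453 + 0.60738×0.99452×0.99051 = 0.141890 + 0.598319 = 0.740209.
Q̄ = (S_0/π) × [bracket] = (1361/π) × 0.740209 = 320.67 W/m².
Ratio Q̄_A / Q̄_B = 290.20 / 320.67 = 0.9050.

Q̄_A / Q̄_B ≈ 0.905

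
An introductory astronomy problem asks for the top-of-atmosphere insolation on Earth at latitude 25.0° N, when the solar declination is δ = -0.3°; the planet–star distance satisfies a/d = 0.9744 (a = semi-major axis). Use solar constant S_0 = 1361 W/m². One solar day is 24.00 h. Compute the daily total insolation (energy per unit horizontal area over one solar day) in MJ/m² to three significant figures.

cos h₀ = −tan(+25.0°) tan(-0.300°) = 0.0024, h₀ = 1.5684 rad.
Bracket: h₀ sin ϕ sin δ + cos ϕ cos δ sin h₀ = 1.5684×0.42262×-0.00524 + 0.90631×0.99999×1.00000 = -0.003473 + 0.906301 = 0.902828.
Inverse-square distance factor (a/d)² = 0.9744² = 0.949455.
Q̄ = (S_0/π) × 0.949455 × [bracket] = (1361/π) × 0.949455 × 0.902828 = 371.35 W/m².
Daily total = Q̄ × 24.00 h × 3600 s/h = 371.35 × 24.00 × 3600 / 10⁶ = 32.08 MJ/m².

32.1 MJ/m²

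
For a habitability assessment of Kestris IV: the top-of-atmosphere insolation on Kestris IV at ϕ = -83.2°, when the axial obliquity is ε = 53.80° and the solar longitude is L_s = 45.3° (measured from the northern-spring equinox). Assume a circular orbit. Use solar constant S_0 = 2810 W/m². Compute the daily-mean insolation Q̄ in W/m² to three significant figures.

Solar declination: sin δ = sin ε · sin L_s = sin 53.80° × sin 45.3° = 0.57359, so δ = +35.001°.
cos h₀ = −tan(-83.2°) tan(+35.001°) = 5.8723 ≥ 1 ⇒ polar night, h₀ = 0 and Q̄ = 0.

Q̄ ≈ 0.00 W/m²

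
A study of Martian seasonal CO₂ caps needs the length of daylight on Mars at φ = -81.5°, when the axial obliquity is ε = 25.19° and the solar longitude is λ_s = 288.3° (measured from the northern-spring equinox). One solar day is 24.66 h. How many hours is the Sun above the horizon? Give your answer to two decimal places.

Solar declination: sin δ = sin ε · sin λ_s = sin 25.19° × sin 288.3° = -0.40410, so δ = -23.834°.
Sunrise equation: cos H₀ = −tan φ · tan δ = -2.9560 ≤ −1, so the Sun never sets (polar day) and H₀ = π.
Daylight = 2H₀/(2π) × 24.66 h = (3.1416/π) × 24.66 = 24.66 h.

24.66 h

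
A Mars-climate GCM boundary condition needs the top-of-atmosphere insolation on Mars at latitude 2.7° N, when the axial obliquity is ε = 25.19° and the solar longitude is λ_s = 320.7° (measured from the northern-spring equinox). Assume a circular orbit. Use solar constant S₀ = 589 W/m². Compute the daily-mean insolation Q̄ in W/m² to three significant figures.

Q̄ ≈ 177 W/m²

Solar declination: sin δ = sin ε · sin λ_s = sin 25.19° × sin 320.7° = -0.26958, so δ = -15.639°.
cos H₀ = −tan(+2.7°) tan(-15.639°) = 0.0132, H₀ = 1.5576 rad.
Bracket: H₀ sin φ sin δ + cos φ cos δ sin H₀ = 1.5576×0.04711×-0.26958 + 0.99889×0.96298×0.99991 = -0.019781 + 0.961825 = 0.942044.
Q̄ = (S₀/π) × [bracket] = (589/π) × 0.942044 = 176.6 W/m².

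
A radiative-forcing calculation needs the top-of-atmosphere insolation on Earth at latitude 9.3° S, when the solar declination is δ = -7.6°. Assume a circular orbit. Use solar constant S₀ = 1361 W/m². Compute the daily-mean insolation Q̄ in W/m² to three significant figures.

cos H₀ = −tan(-9.3°) tan(-7.600°) = -0.0218, H₀ = 1.5926 rad.
Bracket: H₀ sin φ sin δ + cos φ cos δ sin H₀ = 1.5926×-0.16160×-0.13226 + 0.98686×0.99122×0.99976 = 0.034039 + 0.977961 = 1.012000.
Q̄ = (S₀/π) × [bracket] = (1361/π) × 1.012000 = 438.4 W/m².

Q̄ ≈ 438 W/m²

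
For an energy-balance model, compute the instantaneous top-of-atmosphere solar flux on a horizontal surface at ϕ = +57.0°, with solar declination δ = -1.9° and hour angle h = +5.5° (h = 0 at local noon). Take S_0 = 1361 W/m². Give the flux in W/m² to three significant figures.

cos θ_z = sin ϕ sin δ + cos ϕ cos δ cos h = -0.027806 + 0.541834 = 0.514028.
Flux = S_0 · cos θ_z = 1361 × 0.514028 = 699.6 W/m².

700 W/m²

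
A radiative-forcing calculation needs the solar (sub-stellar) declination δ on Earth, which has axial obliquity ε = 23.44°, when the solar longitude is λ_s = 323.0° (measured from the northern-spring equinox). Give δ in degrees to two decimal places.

δ = -13.85°

sin δ = sin ε · sin λ_s = sin 23.44° × sin 323.0° = -0.239395.
δ = arcsin(-0.239395) = -13.85°.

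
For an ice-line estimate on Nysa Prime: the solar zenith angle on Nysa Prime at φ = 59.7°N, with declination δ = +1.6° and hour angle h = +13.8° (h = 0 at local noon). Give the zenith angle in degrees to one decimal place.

cos θ_z = sin φ sin δ + cos φ cos δ cos h = 0.024107 + 0.489773 = 0.513880.
θ_z = arccos(0.513880) = 59.1°.

θ_z = 59.1°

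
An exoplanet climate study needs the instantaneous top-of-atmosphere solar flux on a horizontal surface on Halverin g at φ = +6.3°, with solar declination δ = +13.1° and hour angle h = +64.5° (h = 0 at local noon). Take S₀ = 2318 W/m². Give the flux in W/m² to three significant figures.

1.02e+03 W/m²

cos θ_z = sin φ sin δ + cos φ cos δ cos h = 0.024871 + 0.416775 = 0.441646.
Flux = S₀ · cos θ_z = 2318 × 0.441646 = 1024 W/m².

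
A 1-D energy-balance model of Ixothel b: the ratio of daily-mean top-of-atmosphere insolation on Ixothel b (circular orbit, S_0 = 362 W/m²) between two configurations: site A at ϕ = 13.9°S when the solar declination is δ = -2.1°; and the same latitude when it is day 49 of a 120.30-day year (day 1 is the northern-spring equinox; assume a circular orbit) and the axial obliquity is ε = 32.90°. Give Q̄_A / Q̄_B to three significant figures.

— Configuration A (ϕ=-13.9°):
cos h₀ = −tan(-13.9°) tan(-2.100°) = -0.0091, h₀ = 1.5799 rad.
Bracket: h₀ sin ϕ sin δ + cos ϕ cos δ sin h₀ = 1.5799×-0.24023×-0.03664 + 0.97072×0.99933×0.99996 = 0.013906 + 0.970031 = 0.983937.
Q̄ = (S_0/π) × [bracket] = (362/π) × 0.983937 = 113.38 W/m².
— Configuration B (ϕ=-13.9°):
Solar longitude: L_s = 360° × (49 − 1)/120.30 = 143.641°.
sin δ = sin 32.90° × sin 143.641° = 0.32202, so δ = +18.785°.
cos h₀ = −tan(-13.9°) tan(+18.785°) = 0.0842, h₀ = 1.4865 rad.
Bracket: h₀ sin ϕ sin δ + cos ϕ cos δ sin h₀ = 1.4865×-0.24023×0.32202 + 0.97072×0.94673×0.99645 = -0.114994 + 0.915747 = 0.800753.
Q̄ = (S_0/π) × [bracket] = (362/π) × 0.800753 = 92.269 W/m².
Ratio Q̄_A / Q̄_B = 113.38 / 92.269 = 1.229.

Q̄_A / Q̄_B ≈ 1.23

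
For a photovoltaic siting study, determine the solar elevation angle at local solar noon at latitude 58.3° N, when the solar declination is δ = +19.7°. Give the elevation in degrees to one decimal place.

At local noon the hour angle is zero, so the zenith angle equals |φ − δ| = |+58.3° − (+19.700°)| = 38.600°.
Elevation = 90° − 38.600° = 51.4°.

51.4°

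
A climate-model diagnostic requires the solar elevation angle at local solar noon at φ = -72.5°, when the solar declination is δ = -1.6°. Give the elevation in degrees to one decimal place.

19.1°

At local noon the hour angle is zero, so the zenith angle equals |φ − δ| = |-72.5° − (-1.600°)| = 70.900°.
Elevation = 90° − 70.900° = 19.1°.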